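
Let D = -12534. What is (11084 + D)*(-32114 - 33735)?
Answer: 95481050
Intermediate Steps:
(11084 + D)*(-32114 - 33735) = (11084 - 12534)*(-32114 - 33735) = -1450*(-65849) = 95481050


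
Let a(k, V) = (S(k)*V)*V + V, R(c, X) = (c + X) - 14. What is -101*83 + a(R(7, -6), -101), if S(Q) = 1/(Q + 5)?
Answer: -78073/8 ≈ -9759.1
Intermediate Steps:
S(Q) = 1/(5 + Q)
R(c, X) = -14 + X + c (R(c, X) = (X + c) - 14 = -14 + X + c)
a(k, V) = V + V²/(5 + k) (a(k, V) = (V/(5 + k))*V + V = V²/(5 + k) + V = V + V²/(5 + k))
-101*83 + a(R(7, -6), -101) = -101*83 - 101*(5 - 101 + (-14 - 6 + 7))/(5 + (-14 - 6 + 7)) = -8383 - 101*(5 - 101 - 13)/(5 - 13) = -8383 - 101*(-109)/(-8) = -8383 - 101*(-⅛)*(-109) = -8383 - 11009/8 = -78073/8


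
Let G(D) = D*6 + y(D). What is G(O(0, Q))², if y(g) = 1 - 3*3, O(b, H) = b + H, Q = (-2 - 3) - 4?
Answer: 3844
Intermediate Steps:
Q = -9 (Q = -5 - 4 = -9)
O(b, H) = H + b
y(g) = -8 (y(g) = 1 - 9 = -8)
G(D) = -8 + 6*D (G(D) = D*6 - 8 = 6*D - 8 = -8 + 6*D)
G(O(0, Q))² = (-8 + 6*(-9 + 0))² = (-8 + 6*(-9))² = (-8 - 54)² = (-62)² = 3844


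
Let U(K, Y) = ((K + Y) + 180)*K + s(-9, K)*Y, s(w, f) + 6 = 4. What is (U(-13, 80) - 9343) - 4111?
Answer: -16825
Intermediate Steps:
s(w, f) = -2 (s(w, f) = -6 + 4 = -2)
U(K, Y) = -2*Y + K*(180 + K + Y) (U(K, Y) = ((K + Y) + 180)*K - 2*Y = (180 + K + Y)*K - 2*Y = K*(180 + K + Y) - 2*Y = -2*Y + K*(180 + K + Y))
(U(-13, 80) - 9343) - 4111 = (((-13)² - 2*80 + 180*(-13) - 13*80) - 9343) - 4111 = ((169 - 160 - 2340 - 1040) - 9343) - 4111 = (-3371 - 9343) - 4111 = -12714 - 4111 = -16825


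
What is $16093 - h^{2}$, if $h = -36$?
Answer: $14797$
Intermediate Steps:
$16093 - h^{2} = 16093 - \left(-36\right)^{2} = 16093 - 1296 = 14797$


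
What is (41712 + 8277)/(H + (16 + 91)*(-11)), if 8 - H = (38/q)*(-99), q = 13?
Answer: -649857/11435 ≈ -56.831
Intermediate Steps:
H = 3866/13 (H = 8 - 38/13*(-99) = 8 - 38*(1/13)*(-99) = 8 - 38*(-99)/13 = 8 - 1*(-3762/13) = 8 + 3762/13 = 3866/13 ≈ 297.38)
(41712 + 8277)/(H + (16 + 91)*(-11)) = (41712 + 8277)/(3866/13 + (16 + 91)*(-11)) = 49989/(3866/13 + 107*(-11)) = 49989/(3866/13 - 1177) = 49989/(-11435/13) = 49989*(-13/11435) = -649857/11435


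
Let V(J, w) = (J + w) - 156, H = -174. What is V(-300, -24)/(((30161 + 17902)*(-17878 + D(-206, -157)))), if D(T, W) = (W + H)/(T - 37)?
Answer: 38880/69595592483 ≈ 5.5866e-7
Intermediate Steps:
V(J, w) = -156 + J + w
D(T, W) = (-174 + W)/(-37 + T) (D(T, W) = (W - 174)/(T - 37) = (-174 + W)/(-37 + T))
V(-300, -24)/(((30161 + 17902)*(-17878 + D(-206, -157)))) = (-156 - 300 - 24)/(((30161 + 17902)*(-17878 + (-174 - 157)/(-37 - 206)))) = -480*1/(48063*(-17878 - 331/(-243))) = -480*1/(48063*(-17878 - 1/243*(-331))) = -480*1/(48063*(-17878 + 331/243)) = -480/(48063*(-4344023/243)) = -480/(-69595592483/81) = -480*(-81/69595592483) = 38880/69595592483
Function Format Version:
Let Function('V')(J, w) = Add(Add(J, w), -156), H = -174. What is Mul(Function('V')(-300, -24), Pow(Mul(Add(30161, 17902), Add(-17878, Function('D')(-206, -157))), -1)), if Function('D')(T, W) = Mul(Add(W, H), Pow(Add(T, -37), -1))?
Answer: Rational(38880, 69595592483) ≈ 5.5866e-7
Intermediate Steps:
Function('V')(J, w) = Add(-156, J, w)
Function('D')(T, W) = Mul(Pow(Add(-37, T), -1), Add(-174, W)) (Function('D')(T, W) = Mul(Add(W, -174), Pow(Add(T, -37), -1)) = Mul(Add(-174, W), Pow(Add(-37, T), -1)) = Mul(Pow(Add(-37, T), -1), Add(-174, W)))
Mul(Function('V')(-300, -24), Pow(Mul(Add(30161, 17902), Add(-17878, Function('D')(-206, -157))), -1)) = Mul(Add(-156, -300, -24), Pow(Mul(Add(30161, 17902), Add(-17878, Mul(Pow(Add(-37, -206), -1), Add(-174, -157)))), -1)) = Mul(-480, Pow(Mul(48063, Add(-17878, Mul(Pow(-243, -1), -331))), -1)) = Mul(-480, Pow(Mul(48063, Add(-17878, Mul(Rational(-1, 243), -331))), -1)) = Mul(-480, Pow(Mul(48063, Add(-17878, Rational(331, 243))), -1)) = Mul(-480, Pow(Mul(48063, Rational(-4344023, 243)), -1)) = Mul(-480, Pow(Rational(-69595592483, 81), -1)) = Mul(-480, Rational(-81, 69595592483)) = Rational(38880, 69595592483)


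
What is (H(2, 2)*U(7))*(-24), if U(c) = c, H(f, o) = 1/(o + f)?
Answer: -42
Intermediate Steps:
H(f, o) = 1/(f + o)
(H(2, 2)*U(7))*(-24) = (7/(2 + 2))*(-24) = (7/4)*(-24) = -42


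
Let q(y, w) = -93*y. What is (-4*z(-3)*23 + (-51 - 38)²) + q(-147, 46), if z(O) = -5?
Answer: 22052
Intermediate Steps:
(-4*z(-3)*23 + (-51 - 38)²) + q(-147, 46) = (-4*(-5)*23 + (-51 - 38)²) - 93*(-147) = (20*23 + (-89)²) + 13671 = (460 + 7921) + 13671 = 8381 + 13671 = 22052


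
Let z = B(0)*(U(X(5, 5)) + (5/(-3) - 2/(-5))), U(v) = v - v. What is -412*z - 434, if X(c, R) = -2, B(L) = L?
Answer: -434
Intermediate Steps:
U(v) = 0
z = 0 (z = 0*(0 + (5/(-3) - 2/(-5))) = 0*(0 + (5*(-⅓) - 2*(-⅕))) = 0*(0 + (-5/3 + ⅖)) = 0*(0 - 19/15) = 0*(-19/15) = 0)
-412*z - 434 = -412*0 - 434 = 0 - 434 = -434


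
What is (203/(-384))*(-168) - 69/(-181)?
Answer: 258305/2896 ≈ 89.194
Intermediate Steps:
(203/(-384))*(-168) - 69/(-181) = (203*(-1/384))*(-168) - 69*(-1/181) = -203/384*(-168) + 69/181 = 1421/16 + 69/181 = 258305/2896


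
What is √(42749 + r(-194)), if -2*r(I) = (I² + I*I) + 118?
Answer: 19*√14 ≈ 71.092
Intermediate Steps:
r(I) = -59 - I² (r(I) = -((I² + I*I) + 118)/2 = -((I² + I²) + 118)/2 = -(2*I² + 118)/2 = -(118 + 2*I²)/2 = -59 - I²)
√(42749 + r(-194)) = √(42749 + (-59 - 1*(-194)²)) = √(42749 + (-59 - 1*37636)) = √(42749 + (-59 - 37636)) = √(42749 - 37695) = √5054 = 19*√14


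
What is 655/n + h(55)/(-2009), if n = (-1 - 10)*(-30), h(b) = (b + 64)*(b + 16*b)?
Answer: -1011473/18942 ≈ -53.398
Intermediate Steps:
h(b) = 17*b*(64 + b) (h(b) = (64 + b)*(17*b) = 17*b*(64 + b))
n = 330 (n = -11*(-30) = 330)
655/n + h(55)/(-2009) = 655/330 + (17*55*(64 + 55))/(-2009) = 655*(1/330) + (17*55*119)*(-1/2009) = 131/66 + 111265*(-1/2009) = 131/66 - 15895/287 = -1011473/18942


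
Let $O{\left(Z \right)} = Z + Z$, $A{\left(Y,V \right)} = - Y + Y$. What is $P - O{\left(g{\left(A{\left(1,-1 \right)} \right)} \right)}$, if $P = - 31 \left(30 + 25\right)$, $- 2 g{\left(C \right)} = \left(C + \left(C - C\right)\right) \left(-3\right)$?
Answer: $-1705$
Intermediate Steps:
$A{\left(Y,V \right)} = 0$
$g{\left(C \right)} = \frac{3 C}{2}$ ($g{\left(C \right)} = - \frac{\left(C + \left(C - C\right)\right) \left(-3\right)}{2} = - \frac{\left(C + 0\right) \left(-3\right)}{2} = - \frac{C \left(-3\right)}{2} = - \frac{\left(-3\right) C}{2} = \frac{3 C}{2}$)
$P = -1705$ ($P = \left(-31\right) 55 = -1705$)
$O{\left(Z \right)} = 2 Z$
$P - O{\left(g{\left(A{\left(1,-1 \right)} \right)} \right)} = -1705 - 2 \cdot \frac{3}{2} \cdot 0 = -1705 - 2 \cdot 0 = -1705 - 0 = -1705 + 0 = -1705$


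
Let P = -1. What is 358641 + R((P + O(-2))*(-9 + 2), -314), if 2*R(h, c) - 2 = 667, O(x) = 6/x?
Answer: 717951/2 ≈ 3.5898e+5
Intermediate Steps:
R(h, c) = 669/2 (R(h, c) = 1 + (½)*667 = 1 + 667/2 = 669/2)
358641 + R((P + O(-2))*(-9 + 2), -314) = 358641 + 669/2 = 717951/2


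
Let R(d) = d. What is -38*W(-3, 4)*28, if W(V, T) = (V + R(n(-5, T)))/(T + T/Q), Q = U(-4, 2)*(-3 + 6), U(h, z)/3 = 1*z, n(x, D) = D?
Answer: -252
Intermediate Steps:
U(h, z) = 3*z (U(h, z) = 3*(1*z) = 3*z)
Q = 18 (Q = (3*2)*(-3 + 6) = 6*3 = 18)
W(V, T) = 18*(T + V)/(19*T) (W(V, T) = (V + T)/(T + T/18) = (T + V)/(T + T*(1/18)) = (T + V)/(T + T/18) = (T + V)/((19*T/18)) = (T + V)*(18/(19*T)) = 18*(T + V)/(19*T))
-38*W(-3, 4)*28 = -36*(4 - 3)/4*28 = -36/4*28 = -38*9/38*28 = -9*28 = -252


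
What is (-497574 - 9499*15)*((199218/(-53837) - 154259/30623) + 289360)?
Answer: -43619023181511388431/235521493 ≈ -1.8520e+11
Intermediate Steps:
(-497574 - 9499*15)*((199218/(-53837) - 154259/30623) + 289360) = (-497574 - 142485)*((199218*(-1/53837) - 154259*1/30623) + 289360) = -640059*((-199218/53837 - 154259/30623) + 289360) = -640059*(-14405494597/1648650451 + 289360) = -640059*477039089006763/1648650451 = -43619023181511388431/235521493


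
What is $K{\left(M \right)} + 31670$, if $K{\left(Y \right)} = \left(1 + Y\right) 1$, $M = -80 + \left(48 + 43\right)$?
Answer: $31682$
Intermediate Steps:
$M = 11$ ($M = -80 + 91 = 11$)
$K{\left(Y \right)} = 1 + Y$
$K{\left(M \right)} + 31670 = \left(1 + 11\right) + 31670 = 12 + 31670 = 31682$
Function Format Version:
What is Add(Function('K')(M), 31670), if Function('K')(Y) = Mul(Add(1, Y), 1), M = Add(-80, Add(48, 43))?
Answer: 31682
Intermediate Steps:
M = 11 (M = Add(-80, 91) = 11)
Function('K')(Y) = Add(1, Y)
Add(Function('K')(M), 31670) = Add(Add(1, 11), 31670) = Add(12, 31670) = 31682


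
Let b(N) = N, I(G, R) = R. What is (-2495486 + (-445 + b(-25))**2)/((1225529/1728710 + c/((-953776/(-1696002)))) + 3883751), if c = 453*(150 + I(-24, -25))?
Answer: -937585548452722640/1642389149423015991 ≈ -0.57087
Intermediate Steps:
c = 56625 (c = 453*(150 - 25) = 453*125 = 56625)
(-2495486 + (-445 + b(-25))**2)/((1225529/1728710 + c/((-953776/(-1696002)))) + 3883751) = (-2495486 + (-445 - 25)**2)/((1225529/1728710 + 56625/((-953776/(-1696002)))) + 3883751) = (-2495486 + (-470)**2)/((1225529*(1/1728710) + 56625/((-953776*(-1/1696002)))) + 3883751) = (-2495486 + 220900)/((1225529/1728710 + 56625/(476888/848001)) + 3883751) = -2274586/((1225529/1728710 + 56625*(848001/476888)) + 3883751) = -2274586/((1225529/1728710 + 48018056625/476888) + 3883751) = -2274586/(41504939554138751/412200527240 + 3883751) = -2274586/1642389149423015991/412200527240 = -2274586*412200527240/1642389149423015991 = -937585548452722640/1642389149423015991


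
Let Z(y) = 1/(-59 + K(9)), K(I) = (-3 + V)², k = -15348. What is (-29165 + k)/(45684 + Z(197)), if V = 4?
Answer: -2581754/2649671 ≈ -0.97437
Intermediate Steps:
K(I) = 1 (K(I) = (-3 + 4)² = 1² = 1)
Z(y) = -1/58 (Z(y) = 1/(-59 + 1) = 1/(-58) = -1/58)
(-29165 + k)/(45684 + Z(197)) = (-29165 - 15348)/(45684 - 1/58) = -44513/2649671/58 = -44513*58/2649671 = -2581754/2649671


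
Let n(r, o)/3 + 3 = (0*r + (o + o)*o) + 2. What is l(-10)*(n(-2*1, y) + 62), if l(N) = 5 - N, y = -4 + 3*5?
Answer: 11775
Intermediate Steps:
y = 11 (y = -4 + 15 = 11)
n(r, o) = -3 + 6*o² (n(r, o) = -9 + 3*((0*r + (o + o)*o) + 2) = -9 + 3*((0 + (2*o)*o) + 2) = -9 + 3*((0 + 2*o²) + 2) = -9 + 3*(2*o² + 2) = -9 + 3*(2 + 2*o²) = -9 + (6 + 6*o²) = -3 + 6*o²)
l(-10)*(n(-2*1, y) + 62) = (5 - 1*(-10))*((-3 + 6*11²) + 62) = (5 + 10)*((-3 + 6*121) + 62) = 15*((-3 + 726) + 62) = 15*(723 + 62) = 15*785 = 11775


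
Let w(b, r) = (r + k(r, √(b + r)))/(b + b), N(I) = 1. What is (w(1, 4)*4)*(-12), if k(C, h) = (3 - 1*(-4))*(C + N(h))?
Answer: -936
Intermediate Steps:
k(C, h) = 7 + 7*C (k(C, h) = (3 - 1*(-4))*(C + 1) = (3 + 4)*(1 + C) = 7*(1 + C) = 7 + 7*C)
w(b, r) = (7 + 8*r)/(2*b) (w(b, r) = (r + (7 + 7*r))/(b + b) = (7 + 8*r)/((2*b)) = (7 + 8*r)*(1/(2*b)) = (7 + 8*r)/(2*b))
(w(1, 4)*4)*(-12) = (((½)*(7 + 8*4)/1)*4)*(-12) = (((½)*1*(7 + 32))*4)*(-12) = (((½)*1*39)*4)*(-12) = ((39/2)*4)*(-12) = 78*(-12) = -936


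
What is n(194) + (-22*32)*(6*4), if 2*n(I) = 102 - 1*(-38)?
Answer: -16826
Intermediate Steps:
n(I) = 70 (n(I) = (102 - 1*(-38))/2 = (102 + 38)/2 = (½)*140 = 70)
n(194) + (-22*32)*(6*4) = 70 + (-22*32)*(6*4) = 70 - 704*24 = 70 - 16896 = -16826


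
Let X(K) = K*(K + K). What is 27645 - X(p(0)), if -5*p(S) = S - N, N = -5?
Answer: 27643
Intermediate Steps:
p(S) = -1 - S/5 (p(S) = -(S - 1*(-5))/5 = -(S + 5)/5 = -(5 + S)/5 = -1 - S/5)
X(K) = 2*K² (X(K) = K*(2*K) = 2*K²)
27645 - X(p(0)) = 27645 - 2*(-1 - ⅕*0)² = 27645 - 2*(-1 + 0)² = 27645 - 2*(-1)² = 27645 - 2 = 27643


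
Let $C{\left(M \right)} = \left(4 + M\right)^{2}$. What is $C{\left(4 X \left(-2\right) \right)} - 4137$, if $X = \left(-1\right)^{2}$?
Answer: $-4121$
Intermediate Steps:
$X = 1$
$C{\left(4 X \left(-2\right) \right)} - 4137 = \left(4 + 4 \cdot 1 \left(-2\right)\right)^{2} - 4137 = \left(4 + 4 \left(-2\right)\right)^{2} - 4137 = \left(4 - 8\right)^{2} - 4137 = \left(-4\right)^{2} - 4137 = 16 - 4137 = -4121$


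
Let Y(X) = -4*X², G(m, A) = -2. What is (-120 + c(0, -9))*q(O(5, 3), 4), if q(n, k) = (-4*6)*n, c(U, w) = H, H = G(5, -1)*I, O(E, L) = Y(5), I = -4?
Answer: -268800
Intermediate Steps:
O(E, L) = -100 (O(E, L) = -4*5² = -4*25 = -100)
H = 8 (H = -2*(-4) = 8)
c(U, w) = 8
q(n, k) = -24*n
(-120 + c(0, -9))*q(O(5, 3), 4) = (-120 + 8)*(-24*(-100)) = -112*2400 = -268800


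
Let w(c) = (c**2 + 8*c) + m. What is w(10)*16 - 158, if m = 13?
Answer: 2930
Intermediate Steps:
w(c) = 13 + c**2 + 8*c (w(c) = (c**2 + 8*c) + 13 = 13 + c**2 + 8*c)
w(10)*16 - 158 = (13 + 10**2 + 8*10)*16 - 158 = (13 + 100 + 80)*16 - 158 = 193*16 - 158 = 3088 - 158 = 2930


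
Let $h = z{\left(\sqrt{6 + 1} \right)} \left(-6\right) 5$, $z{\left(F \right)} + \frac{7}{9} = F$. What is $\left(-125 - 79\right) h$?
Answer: $-4760 + 6120 \sqrt{7} \approx 11432.0$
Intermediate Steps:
$z{\left(F \right)} = - \frac{7}{9} + F$
$h = \frac{70}{3} - 30 \sqrt{7}$ ($h = \left(- \frac{7}{9} + \sqrt{6 + 1}\right) \left(-6\right) 5 = \left(- \frac{7}{9} + \sqrt{7}\right) \left(-6\right) 5 = \left(\frac{14}{3} - 6 \sqrt{7}\right) 5 = \frac{70}{3} - 30 \sqrt{7} \approx -56.039$)
$\left(-125 - 79\right) h = \left(-125 - 79\right) \left(\frac{70}{3} - 30 \sqrt{7}\right) = - 204 \left(\frac{70}{3} - 30 \sqrt{7}\right) = -4760 + 6120 \sqrt{7}$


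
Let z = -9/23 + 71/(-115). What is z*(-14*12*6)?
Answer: 116928/115 ≈ 1016.8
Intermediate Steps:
z = -116/115 (z = -9*1/23 + 71*(-1/115) = -9/23 - 71/115 = -116/115 ≈ -1.0087)
z*(-14*12*6) = -116*(-14*12)*6/115 = -(-19488)*6/115 = -116/115*(-1008) = 116928/115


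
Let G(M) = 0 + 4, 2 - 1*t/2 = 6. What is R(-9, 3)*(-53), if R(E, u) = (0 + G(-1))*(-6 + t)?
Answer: 2968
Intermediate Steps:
t = -8 (t = 4 - 2*6 = 4 - 12 = -8)
G(M) = 4
R(E, u) = -56 (R(E, u) = (0 + 4)*(-6 - 8) = 4*(-14) = -56)
R(-9, 3)*(-53) = -56*(-53) = 2968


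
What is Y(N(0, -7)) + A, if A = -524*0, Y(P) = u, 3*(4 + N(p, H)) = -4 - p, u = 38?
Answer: 38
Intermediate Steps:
N(p, H) = -16/3 - p/3 (N(p, H) = -4 + (-4 - p)/3 = -4 + (-4/3 - p/3) = -16/3 - p/3)
Y(P) = 38
A = 0
Y(N(0, -7)) + A = 38 + 0 = 38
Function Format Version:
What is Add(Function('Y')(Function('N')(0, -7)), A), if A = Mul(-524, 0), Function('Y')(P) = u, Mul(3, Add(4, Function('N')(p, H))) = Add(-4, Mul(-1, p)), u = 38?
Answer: 38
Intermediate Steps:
Function('N')(p, H) = Add(Rational(-16, 3), Mul(Rational(-1, 3), p)) (Function('N')(p, H) = Add(-4, Mul(Rational(1, 3), Add(-4, Mul(-1, p)))) = Add(-4, Add(Rational(-4, 3), Mul(Rational(-1, 3), p))) = Add(Rational(-16, 3), Mul(Rational(-1, 3), p)))
Function('Y')(P) = 38
A = 0
Add(Function('Y')(Function('N')(0, -7)), A) = Add(38, 0) = 38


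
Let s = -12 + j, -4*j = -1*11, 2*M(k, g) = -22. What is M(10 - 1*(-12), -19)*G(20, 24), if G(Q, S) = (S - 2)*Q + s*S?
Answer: -2398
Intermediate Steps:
M(k, g) = -11 (M(k, g) = (½)*(-22) = -11)
j = 11/4 (j = -(-1)*11/4 = -¼*(-11) = 11/4 ≈ 2.7500)
s = -37/4 (s = -12 + 11/4 = -37/4 ≈ -9.2500)
G(Q, S) = -37*S/4 + Q*(-2 + S) (G(Q, S) = (S - 2)*Q - 37*S/4 = (-2 + S)*Q - 37*S/4 = Q*(-2 + S) - 37*S/4 = -37*S/4 + Q*(-2 + S))
M(10 - 1*(-12), -19)*G(20, 24) = -11*(-2*20 - 37/4*24 + 20*24) = -11*(-40 - 222 + 480) = -11*218 = -2398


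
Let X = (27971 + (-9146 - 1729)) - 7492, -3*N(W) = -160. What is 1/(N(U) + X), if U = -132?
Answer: 3/28972 ≈ 0.00010355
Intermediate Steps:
N(W) = 160/3 (N(W) = -⅓*(-160) = 160/3)
X = 9604 (X = (27971 - 10875) - 7492 = 17096 - 7492 = 9604)
1/(N(U) + X) = 1/(160/3 + 9604) = 1/(28972/3) = 3/28972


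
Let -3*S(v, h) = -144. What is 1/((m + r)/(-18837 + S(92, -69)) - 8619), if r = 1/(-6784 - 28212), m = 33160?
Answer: -219179948/1889498794265 ≈ -0.00011600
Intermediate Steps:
S(v, h) = 48 (S(v, h) = -⅓*(-144) = 48)
r = -1/34996 (r = 1/(-34996) = -1/34996 ≈ -2.8575e-5)
1/((m + r)/(-18837 + S(92, -69)) - 8619) = 1/((33160 - 1/34996)/(-18837 + 48) - 8619) = 1/((1160467359/34996)/(-18789) - 8619) = 1/((1160467359/34996)*(-1/18789) - 8619) = 1/(-386822453/219179948 - 8619) = 1/(-1889498794265/219179948) = -219179948/1889498794265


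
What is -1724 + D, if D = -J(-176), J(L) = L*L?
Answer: -32700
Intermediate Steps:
J(L) = L²
D = -30976 (D = -1*(-176)² = -1*30976 = -30976)
-1724 + D = -1724 - 30976 = -32700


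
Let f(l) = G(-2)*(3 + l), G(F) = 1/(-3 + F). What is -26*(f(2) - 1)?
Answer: 52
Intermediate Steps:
f(l) = -⅗ - l/5 (f(l) = (3 + l)/(-3 - 2) = (3 + l)/(-5) = -(3 + l)/5 = -⅗ - l/5)
-26*(f(2) - 1) = -26*((-⅗ - ⅕*2) - 1) = -26*((-⅗ - ⅖) - 1) = -26*(-1 - 1) = -26*(-2) = 52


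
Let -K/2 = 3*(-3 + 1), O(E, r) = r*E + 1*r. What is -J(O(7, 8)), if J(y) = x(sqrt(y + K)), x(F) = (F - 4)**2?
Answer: -92 + 16*sqrt(19) ≈ -22.258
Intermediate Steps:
O(E, r) = r + E*r (O(E, r) = E*r + r = r + E*r)
K = 12 (K = -6*(-3 + 1) = -6*(-2) = -2*(-6) = 12)
x(F) = (-4 + F)**2
J(y) = (-4 + sqrt(12 + y))**2 (J(y) = (-4 + sqrt(y + 12))**2 = (-4 + sqrt(12 + y))**2)
-J(O(7, 8)) = -(-4 + sqrt(12 + 8*(1 + 7)))**2 = -(-4 + sqrt(12 + 8*8))**2 = -(-4 + sqrt(12 + 64))**2 = -(-4 + sqrt(76))**2 = -(-4 + 2*sqrt(19))**2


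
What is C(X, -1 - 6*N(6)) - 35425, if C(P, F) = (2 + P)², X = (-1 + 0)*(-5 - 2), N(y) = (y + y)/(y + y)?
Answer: -35344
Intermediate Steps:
N(y) = 1 (N(y) = (2*y)/((2*y)) = (2*y)*(1/(2*y)) = 1)
X = 7 (X = -1*(-7) = 7)
C(X, -1 - 6*N(6)) - 35425 = (2 + 7)² - 35425 = 9² - 35425 = 81 - 35425 = -35344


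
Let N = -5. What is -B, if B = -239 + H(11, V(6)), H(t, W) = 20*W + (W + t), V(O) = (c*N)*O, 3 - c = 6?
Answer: -1662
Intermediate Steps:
c = -3 (c = 3 - 1*6 = 3 - 6 = -3)
V(O) = 15*O (V(O) = (-3*(-5))*O = 15*O)
H(t, W) = t + 21*W
B = 1662 (B = -239 + (11 + 21*(15*6)) = -239 + (11 + 21*90) = -239 + (11 + 1890) = -239 + 1901 = 1662)
-B = -1*1662 = -1662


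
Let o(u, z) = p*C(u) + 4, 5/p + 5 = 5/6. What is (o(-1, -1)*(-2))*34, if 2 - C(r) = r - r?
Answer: -544/5 ≈ -108.80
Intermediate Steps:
C(r) = 2 (C(r) = 2 - (r - r) = 2 - 1*0 = 2 + 0 = 2)
p = -6/5 (p = 5/(-5 + 5/6) = 5/(-25/6) = 5*(-6/25) = -6/5 ≈ -1.2000)
o(u, z) = 8/5 (o(u, z) = -6/5*2 + 4 = -12/5 + 4 = 8/5)
(o(-1, -1)*(-2))*34 = ((8/5)*(-2))*34 = -16/5*34 = -544/5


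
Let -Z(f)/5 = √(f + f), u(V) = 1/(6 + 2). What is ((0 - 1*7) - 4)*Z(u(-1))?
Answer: 55/2 ≈ 27.500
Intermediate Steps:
u(V) = ⅛ (u(V) = 1/8 = ⅛)
Z(f) = -5*√2*√f (Z(f) = -5*√(f + f) = -5*√2*√f)
((0 - 1*7) - 4)*Z(u(-1)) = ((0 - 1*7) - 4)*(-5*√2*√(⅛)) = ((0 - 7) - 4)*(-5*√2*√2/4) = (-7 - 4)*(-5/2) = -11*(-5/2) = 55/2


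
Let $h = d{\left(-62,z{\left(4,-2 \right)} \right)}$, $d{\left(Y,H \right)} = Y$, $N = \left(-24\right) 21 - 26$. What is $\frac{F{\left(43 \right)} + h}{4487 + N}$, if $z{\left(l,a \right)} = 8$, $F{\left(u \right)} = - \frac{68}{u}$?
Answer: $- \frac{2734}{170151} \approx -0.016068$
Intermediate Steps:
$N = -530$ ($N = -504 - 26 = -530$)
$h = -62$
$\frac{F{\left(43 \right)} + h}{4487 + N} = \frac{- \frac{68}{43} - 62}{4487 - 530} = \frac{\left(-68\right) \frac{1}{43} - 62}{3957} = \left(- \frac{68}{43} - 62\right) \frac{1}{3957} = \left(- \frac{2734}{43}\right) \frac{1}{3957} = - \frac{2734}{170151}$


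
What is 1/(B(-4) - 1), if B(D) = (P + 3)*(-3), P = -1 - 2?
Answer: -1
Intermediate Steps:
P = -3
B(D) = 0 (B(D) = (-3 + 3)*(-3) = 0*(-3) = 0)
1/(B(-4) - 1) = 1/(0 - 1) = 1/(-1) = -1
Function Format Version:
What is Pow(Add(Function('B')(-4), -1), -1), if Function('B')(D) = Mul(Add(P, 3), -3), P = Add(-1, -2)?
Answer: -1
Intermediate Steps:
P = -3
Function('B')(D) = 0 (Function('B')(D) = Mul(Add(-3, 3), -3) = Mul(0, -3) = 0)
Pow(Add(Function('B')(-4), -1), -1) = Pow(Add(0, -1), -1) = Pow(-1, -1) = -1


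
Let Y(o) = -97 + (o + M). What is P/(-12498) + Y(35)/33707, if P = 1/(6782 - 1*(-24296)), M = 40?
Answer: -8545116275/13092231732708 ≈ -0.00065269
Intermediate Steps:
P = 1/31078 (P = 1/(6782 + 24296) = 1/31078 ≈ 3.2177e-5)
Y(o) = -57 + o (Y(o) = -97 + (o + 40) = -97 + (40 + o) = -57 + o)
P/(-12498) + Y(35)/33707 = (1/31078)/(-12498) + (-57 + 35)/33707 = (1/31078)*(-1/12498) - 22*1/33707 = -1/388412844 - 22/33707 = -8545116275/13092231732708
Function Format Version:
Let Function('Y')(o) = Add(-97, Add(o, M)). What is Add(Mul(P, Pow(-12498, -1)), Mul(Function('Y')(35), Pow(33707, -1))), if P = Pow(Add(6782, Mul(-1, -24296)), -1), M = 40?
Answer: Rational(-8545116275, 13092231732708) ≈ -0.00065269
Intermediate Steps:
P = Rational(1, 31078) (P = Pow(Add(6782, 24296), -1) = Pow(31078, -1) = Rational(1, 31078) ≈ 3.2177e-5)
Function('Y')(o) = Add(-57, o) (Function('Y')(o) = Add(-97, Add(o, 40)) = Add(-97, Add(40, o)) = Add(-57, o))
Add(Mul(P, Pow(-12498, -1)), Mul(Function('Y')(35), Pow(33707, -1))) = Add(Mul(Rational(1, 31078), Pow(-12498, -1)), Mul(Add(-57, 35), Pow(33707, -1))) = Add(Mul(Rational(1, 31078), Rational(-1, 12498)), Mul(-22, Rational(1, 33707))) = Add(Rational(-1, 388412844), Rational(-22, 33707)) = Rational(-8545116275, 13092231732708)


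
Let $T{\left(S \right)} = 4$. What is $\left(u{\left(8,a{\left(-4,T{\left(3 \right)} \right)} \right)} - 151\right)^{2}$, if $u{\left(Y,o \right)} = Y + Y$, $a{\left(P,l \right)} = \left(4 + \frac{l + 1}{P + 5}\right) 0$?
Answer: $18225$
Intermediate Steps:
$a{\left(P,l \right)} = 0$ ($a{\left(P,l \right)} = \left(4 + \frac{1 + l}{5 + P}\right) 0 = 0$)
$u{\left(Y,o \right)} = 2 Y$
$\left(u{\left(8,a{\left(-4,T{\left(3 \right)} \right)} \right)} - 151\right)^{2} = \left(2 \cdot 8 - 151\right)^{2} = \left(16 - 151\right)^{2} = \left(-135\right)^{2} = 18225$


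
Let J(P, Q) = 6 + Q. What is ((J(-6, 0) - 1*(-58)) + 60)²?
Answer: 15376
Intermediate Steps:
((J(-6, 0) - 1*(-58)) + 60)² = (((6 + 0) - 1*(-58)) + 60)² = ((6 + 58) + 60)² = (64 + 60)² = 124² = 15376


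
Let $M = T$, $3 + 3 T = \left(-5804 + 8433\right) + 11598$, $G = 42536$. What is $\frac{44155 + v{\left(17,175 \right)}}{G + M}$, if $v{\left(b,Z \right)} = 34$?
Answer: $\frac{132567}{141832} \approx 0.93468$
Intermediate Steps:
$T = \frac{14224}{3}$ ($T = -1 + \frac{\left(-5804 + 8433\right) + 11598}{3} = -1 + \frac{2629 + 11598}{3} = -1 + \frac{1}{3} \cdot 14227 = -1 + \frac{14227}{3} = \frac{14224}{3} \approx 4741.3$)
$M = \frac{14224}{3} \approx 4741.3$
$\frac{44155 + v{\left(17,175 \right)}}{G + M} = \frac{44155 + 34}{42536 + \frac{14224}{3}} = \frac{44189}{\frac{141832}{3}} = 44189 \cdot \frac{3}{141832} = \frac{132567}{141832}$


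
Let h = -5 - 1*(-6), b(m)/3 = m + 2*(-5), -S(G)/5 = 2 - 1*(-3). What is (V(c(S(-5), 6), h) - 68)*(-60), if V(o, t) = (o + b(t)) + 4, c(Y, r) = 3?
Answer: 5280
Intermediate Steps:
S(G) = -25 (S(G) = -5*(2 - 1*(-3)) = -5*(2 + 3) = -5*5 = -25)
b(m) = -30 + 3*m (b(m) = 3*(m + 2*(-5)) = 3*(m - 10) = 3*(-10 + m) = -30 + 3*m)
h = 1 (h = -5 + 6 = 1)
V(o, t) = -26 + o + 3*t (V(o, t) = (o + (-30 + 3*t)) + 4 = (-30 + o + 3*t) + 4 = -26 + o + 3*t)
(V(c(S(-5), 6), h) - 68)*(-60) = ((-26 + 3 + 3*1) - 68)*(-60) = ((-26 + 3 + 3) - 68)*(-60) = (-20 - 68)*(-60) = -88*(-60) = 5280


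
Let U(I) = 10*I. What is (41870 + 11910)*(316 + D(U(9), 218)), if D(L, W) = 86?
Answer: 21619560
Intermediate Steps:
(41870 + 11910)*(316 + D(U(9), 218)) = (41870 + 11910)*(316 + 86) = 53780*402 = 21619560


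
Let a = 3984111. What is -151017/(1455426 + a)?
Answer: -50339/1813179 ≈ -0.027763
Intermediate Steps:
-151017/(1455426 + a) = -151017/(1455426 + 3984111) = -151017/5439537 = -151017*1/5439537 = -50339/1813179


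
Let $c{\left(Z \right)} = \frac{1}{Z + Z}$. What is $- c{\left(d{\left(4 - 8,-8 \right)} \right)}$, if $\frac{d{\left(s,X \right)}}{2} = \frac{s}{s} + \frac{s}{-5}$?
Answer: $- \frac{5}{36} \approx -0.13889$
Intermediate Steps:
$d{\left(s,X \right)} = 2 - \frac{2 s}{5}$ ($d{\left(s,X \right)} = 2 \left(\frac{s}{s} + \frac{s}{-5}\right) = 2 \left(1 + s \left(- \frac{1}{5}\right)\right) = 2 \left(1 - \frac{s}{5}\right) = 2 - \frac{2 s}{5}$)
$c{\left(Z \right)} = \frac{1}{2 Z}$
$- c{\left(d{\left(4 - 8,-8 \right)} \right)} = - \frac{1}{2 \left(2 - \frac{2 \left(4 - 8\right)}{5}\right)} = - \frac{1}{2 \left(2 - - \frac{8}{5}\right)} = - \frac{1}{2 \left(2 + \frac{8}{5}\right)} = - \frac{1}{2 \cdot \frac{18}{5}} = - \frac{5}{2 \cdot 18} = \left(-1\right) \frac{5}{36} = - \frac{5}{36}$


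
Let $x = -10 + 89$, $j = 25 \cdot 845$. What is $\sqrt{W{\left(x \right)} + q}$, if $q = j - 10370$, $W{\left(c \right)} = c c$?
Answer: $2 \sqrt{4249} \approx 130.37$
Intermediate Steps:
$j = 21125$
$x = 79$
$W{\left(c \right)} = c^{2}$
$q = 10755$ ($q = 21125 - 10370 = 10755$)
$\sqrt{W{\left(x \right)} + q} = \sqrt{79^{2} + 10755} = \sqrt{6241 + 10755} = \sqrt{16996} = 2 \sqrt{4249}$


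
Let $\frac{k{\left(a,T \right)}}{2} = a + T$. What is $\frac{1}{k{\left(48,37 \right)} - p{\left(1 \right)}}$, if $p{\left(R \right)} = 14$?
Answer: $\frac{1}{156} \approx 0.0064103$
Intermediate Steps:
$k{\left(a,T \right)} = 2 T + 2 a$ ($k{\left(a,T \right)} = 2 \left(a + T\right) = 2 \left(T + a\right) = 2 T + 2 a$)
$\frac{1}{k{\left(48,37 \right)} - p{\left(1 \right)}} = \frac{1}{\left(2 \cdot 37 + 2 \cdot 48\right) - 14} = \frac{1}{\left(74 + 96\right) - 14} = \frac{1}{170 - 14} = \frac{1}{156}$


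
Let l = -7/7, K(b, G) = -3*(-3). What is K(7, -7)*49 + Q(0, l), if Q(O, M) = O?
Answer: 441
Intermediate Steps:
K(b, G) = 9
l = -1 (l = -7*⅐ = -1)
K(7, -7)*49 + Q(0, l) = 9*49 + 0 = 441 + 0 = 441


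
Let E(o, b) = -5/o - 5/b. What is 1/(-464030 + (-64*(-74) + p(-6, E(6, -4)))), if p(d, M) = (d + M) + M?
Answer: -6/2755795 ≈ -2.1772e-6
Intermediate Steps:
E(o, b) = -5/b - 5/o
p(d, M) = d + 2*M (p(d, M) = (M + d) + M = d + 2*M)
1/(-464030 + (-64*(-74) + p(-6, E(6, -4)))) = 1/(-464030 + (-64*(-74) + (-6 + 2*(-5/(-4) - 5/6)))) = 1/(-464030 + (4736 + (-6 + 2*(-5*(-¼) - 5*⅙)))) = 1/(-464030 + (4736 + (-6 + 2*(5/4 - ⅚)))) = 1/(-464030 + (4736 + (-6 + 2*(5/12)))) = 1/(-464030 + (4736 + (-6 + ⅚))) = 1/(-464030 + (4736 - 31/6)) = 1/(-464030 + 28385/6) = 1/(-2755795/6) = -6/2755795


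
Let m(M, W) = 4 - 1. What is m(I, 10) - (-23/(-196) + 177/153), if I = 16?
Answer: 17251/9996 ≈ 1.7258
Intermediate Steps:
m(M, W) = 3
m(I, 10) - (-23/(-196) + 177/153) = 3 - (-23/(-196) + 177/153) = 3 - (-23*(-1/196) + 177*(1/153)) = 3 - (23/196 + 59/51) = 3 - 1*12737/9996 = 3 - 12737/9996 = 17251/9996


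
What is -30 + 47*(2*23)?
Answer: 2132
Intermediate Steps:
-30 + 47*(2*23) = -30 + 47*46 = -30 + 2162 = 2132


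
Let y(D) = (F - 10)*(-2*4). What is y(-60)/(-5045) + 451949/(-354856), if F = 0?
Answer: -461694237/358049704 ≈ -1.2895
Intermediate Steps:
y(D) = 80 (y(D) = (0 - 10)*(-2*4) = -10*(-8) = 80)
y(-60)/(-5045) + 451949/(-354856) = 80/(-5045) + 451949/(-354856) = 80*(-1/5045) + 451949*(-1/354856) = -16/1009 - 451949/354856 = -461694237/358049704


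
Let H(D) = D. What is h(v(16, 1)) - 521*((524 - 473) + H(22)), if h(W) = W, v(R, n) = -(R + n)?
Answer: -38050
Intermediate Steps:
v(R, n) = -R - n
h(v(16, 1)) - 521*((524 - 473) + H(22)) = (-1*16 - 1*1) - 521*((524 - 473) + 22) = (-16 - 1) - 521*(51 + 22) = -17 - 521*73 = -17 - 38033 = -38050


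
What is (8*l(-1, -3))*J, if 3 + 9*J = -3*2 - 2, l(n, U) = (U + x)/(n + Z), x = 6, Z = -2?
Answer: 88/9 ≈ 9.7778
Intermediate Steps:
l(n, U) = (6 + U)/(-2 + n) (l(n, U) = (U + 6)/(n - 2) = (6 + U)/(-2 + n))
J = -11/9 (J = -⅓ + (-3*2 - 2)/9 = -⅓ + (-6 - 2)/9 = -⅓ + (⅑)*(-8) = -⅓ - 8/9 = -11/9 ≈ -1.2222)
(8*l(-1, -3))*J = (8*((6 - 3)/(-2 - 1)))*(-11/9) = (8*(3/(-3)))*(-11/9) = (8*(-⅓*3))*(-11/9) = (8*(-1))*(-11/9) = -8*(-11/9) = 88/9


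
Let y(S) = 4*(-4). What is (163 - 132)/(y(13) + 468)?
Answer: 31/452 ≈ 0.068584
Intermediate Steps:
y(S) = -16
(163 - 132)/(y(13) + 468) = (163 - 132)/(-16 + 468) = 31/452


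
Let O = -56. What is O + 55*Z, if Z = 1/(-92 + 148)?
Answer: -3081/56 ≈ -55.018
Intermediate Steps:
Z = 1/56 ≈ 0.017857
O + 55*Z = -56 + 55*(1/56) = -56 + 55/56 = -3081/56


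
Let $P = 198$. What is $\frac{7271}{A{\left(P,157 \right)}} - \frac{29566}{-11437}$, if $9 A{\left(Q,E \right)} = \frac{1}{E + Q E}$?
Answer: $\frac{23383068642415}{11437} \approx 2.0445 \cdot 10^{9}$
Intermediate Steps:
$A{\left(Q,E \right)} = \frac{1}{9 \left(E + E Q\right)}$ ($A{\left(Q,E \right)} = \frac{1}{9 \left(E + Q E\right)} = \frac{1}{9 \left(E + E Q\right)}$)
$\frac{7271}{A{\left(P,157 \right)}} - \frac{29566}{-11437} = \frac{7271}{\frac{1}{9} \cdot \frac{1}{157} \frac{1}{1 + 198}} - \frac{29566}{-11437} = \frac{7271}{\frac{1}{9} \cdot \frac{1}{157} \cdot \frac{1}{199}} - - \frac{29566}{11437} = \frac{7271}{\frac{1}{9} \cdot \frac{1}{157} \cdot \frac{1}{199}} + \frac{29566}{11437} = 7271 \frac{1}{\frac{1}{281187}} + \frac{29566}{11437} = 7271 \cdot 281187 + \frac{29566}{11437} = 2044510677 + \frac{29566}{11437} = \frac{23383068642415}{11437}$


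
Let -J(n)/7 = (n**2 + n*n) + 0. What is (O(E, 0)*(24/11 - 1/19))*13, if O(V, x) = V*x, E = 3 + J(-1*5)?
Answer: 0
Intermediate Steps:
J(n) = -14*n**2 (J(n) = -7*((n**2 + n*n) + 0) = -7*((n**2 + n**2) + 0) = -7*(2*n**2 + 0) = -14*n**2)
E = -347 (E = 3 - 14*(-1*5)**2 = 3 - 14*(-5)**2 = 3 - 14*25 = 3 - 350 = -347)
(O(E, 0)*(24/11 - 1/19))*13 = ((-347*0)*(24/11 - 1/19))*13 = (0*(24*(1/11) - 1*1/19))*13 = (0*(24/11 - 1/19))*13 = (0*(445/209))*13 = 0*13 = 0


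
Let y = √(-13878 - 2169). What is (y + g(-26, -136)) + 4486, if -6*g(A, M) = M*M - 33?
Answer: 8453/6 + 3*I*√1783 ≈ 1408.8 + 126.68*I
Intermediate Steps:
g(A, M) = 11/2 - M²/6 (g(A, M) = -(M*M - 33)/6 = -(M² - 33)/6 = -(-33 + M²)/6 = 11/2 - M²/6)
y = 3*I*√1783 (y = √(-16047) = 3*I*√1783 ≈ 126.68*I)
(y + g(-26, -136)) + 4486 = (3*I*√1783 + (11/2 - ⅙*(-136)²)) + 4486 = (3*I*√1783 + (11/2 - ⅙*18496)) + 4486 = (3*I*√1783 + (11/2 - 9248/3)) + 4486 = (3*I*√1783 - 18463/6) + 4486 = (-18463/6 + 3*I*√1783) + 4486 = 8453/6 + 3*I*√1783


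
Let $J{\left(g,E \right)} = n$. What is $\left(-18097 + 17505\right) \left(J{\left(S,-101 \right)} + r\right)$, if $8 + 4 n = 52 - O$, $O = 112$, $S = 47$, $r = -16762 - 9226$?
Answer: $15394960$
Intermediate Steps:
$r = -25988$ ($r = -16762 - 9226 = -25988$)
$n = -17$ ($n = -2 + \frac{52 - 112}{4} = -2 + \frac{1}{4} \left(-60\right) = -2 - 15 = -17$)
$J{\left(g,E \right)} = -17$
$\left(-18097 + 17505\right) \left(J{\left(S,-101 \right)} + r\right) = \left(-18097 + 17505\right) \left(-17 - 25988\right) = \left(-592\right) \left(-26005\right) = 15394960$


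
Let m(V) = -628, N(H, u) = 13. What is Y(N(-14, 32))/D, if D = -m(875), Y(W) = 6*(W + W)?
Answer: 39/157 ≈ 0.24841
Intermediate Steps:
Y(W) = 12*W (Y(W) = 6*(2*W) = 12*W)
D = 628 (D = -1*(-628) = 628)
Y(N(-14, 32))/D = (12*13)/628 = 156*(1/628) = 39/157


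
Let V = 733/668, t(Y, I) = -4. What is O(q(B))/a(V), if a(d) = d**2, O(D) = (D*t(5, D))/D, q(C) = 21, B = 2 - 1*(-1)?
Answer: -1784896/537289 ≈ -3.3220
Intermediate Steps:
B = 3 (B = 2 + 1 = 3)
O(D) = -4 (O(D) = (D*(-4))/D = (-4*D)/D = -4)
V = 733/668 (V = 733*(1/668) = 733/668 ≈ 1.0973)
O(q(B))/a(V) = -4/((733/668)**2) = -4/537289/446224 = -4*446224/537289 = -1784896/537289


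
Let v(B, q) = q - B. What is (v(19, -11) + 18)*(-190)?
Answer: 2280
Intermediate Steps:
(v(19, -11) + 18)*(-190) = ((-11 - 1*19) + 18)*(-190) = ((-11 - 19) + 18)*(-190) = (-30 + 18)*(-190) = -12*(-190) = 2280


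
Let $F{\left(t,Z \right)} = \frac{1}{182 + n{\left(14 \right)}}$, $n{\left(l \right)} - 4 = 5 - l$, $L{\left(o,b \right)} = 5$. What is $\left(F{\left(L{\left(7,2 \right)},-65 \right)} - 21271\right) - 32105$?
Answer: $- \frac{9447551}{177} \approx -53376.0$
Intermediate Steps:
$n{\left(l \right)} = 9 - l$ ($n{\left(l \right)} = 4 - \left(-5 + l\right) = 9 - l$)
$F{\left(t,Z \right)} = \frac{1}{177}$ ($F{\left(t,Z \right)} = \frac{1}{182 + \left(9 - 14\right)} = \frac{1}{182 - 5} = \frac{1}{177}$)
$\left(F{\left(L{\left(7,2 \right)},-65 \right)} - 21271\right) - 32105 = \left(\frac{1}{177} - 21271\right) - 32105 = - \frac{3764966}{177} - 32105 = - \frac{9447551}{177}$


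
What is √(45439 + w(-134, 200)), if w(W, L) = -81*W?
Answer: √56293 ≈ 237.26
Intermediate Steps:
√(45439 + w(-134, 200)) = √(45439 - 81*(-134)) = √(45439 + 10854) = √56293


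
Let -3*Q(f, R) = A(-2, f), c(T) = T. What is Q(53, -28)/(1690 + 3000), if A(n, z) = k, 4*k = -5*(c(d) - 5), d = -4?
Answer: -3/3752 ≈ -0.00079957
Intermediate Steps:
k = 45/4 (k = (-5*(-4 - 5))/4 = (-5*(-9))/4 = (¼)*45 = 45/4 ≈ 11.250)
A(n, z) = 45/4
Q(f, R) = -15/4 (Q(f, R) = -⅓*45/4 = -15/4)
Q(53, -28)/(1690 + 3000) = -15/(4*(1690 + 3000)) = -15/4/4690 = -15/4*1/4690 = -3/3752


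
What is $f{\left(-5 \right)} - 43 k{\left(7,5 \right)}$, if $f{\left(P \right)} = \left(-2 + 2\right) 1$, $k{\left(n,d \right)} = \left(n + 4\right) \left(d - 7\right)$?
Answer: $946$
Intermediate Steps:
$k{\left(n,d \right)} = \left(-7 + d\right) \left(4 + n\right)$ ($k{\left(n,d \right)} = \left(4 + n\right) \left(-7 + d\right) = \left(-7 + d\right) \left(4 + n\right)$)
$f{\left(P \right)} = 0$ ($f{\left(P \right)} = 0 \cdot 1 = 0$)
$f{\left(-5 \right)} - 43 k{\left(7,5 \right)} = 0 - 43 \left(-28 - 49 + 4 \cdot 5 + 5 \cdot 7\right) = 0 - 43 \left(-28 - 49 + 20 + 35\right) = 0 - -946 = 0 + 946 = 946$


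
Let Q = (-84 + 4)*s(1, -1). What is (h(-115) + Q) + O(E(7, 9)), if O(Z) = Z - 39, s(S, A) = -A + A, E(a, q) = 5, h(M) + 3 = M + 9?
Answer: -143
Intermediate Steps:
h(M) = 6 + M (h(M) = -3 + (M + 9) = -3 + (9 + M) = 6 + M)
s(S, A) = 0
O(Z) = -39 + Z
Q = 0 (Q = (-84 + 4)*0 = -80*0 = 0)
(h(-115) + Q) + O(E(7, 9)) = ((6 - 115) + 0) + (-39 + 5) = (-109 + 0) - 34 = -109 - 34 = -143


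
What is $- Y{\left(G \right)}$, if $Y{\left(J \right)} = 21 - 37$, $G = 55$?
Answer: $16$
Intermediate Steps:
$Y{\left(J \right)} = -16$ ($Y{\left(J \right)} = 21 - 37 = -16$)
$- Y{\left(G \right)} = \left(-1\right) \left(-16\right) = 16$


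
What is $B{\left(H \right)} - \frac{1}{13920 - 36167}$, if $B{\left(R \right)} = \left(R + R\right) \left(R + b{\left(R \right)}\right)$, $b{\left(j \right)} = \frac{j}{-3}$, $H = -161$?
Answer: $\frac{2306657951}{66741} \approx 34561.0$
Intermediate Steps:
$b{\left(j \right)} = - \frac{j}{3}$ ($b{\left(j \right)} = j \left(- \frac{1}{3}\right) = - \frac{j}{3}$)
$B{\left(R \right)} = \frac{4 R^{2}}{3}$ ($B{\left(R \right)} = \left(R + R\right) \left(R - \frac{R}{3}\right) = 2 R \frac{2 R}{3} = \frac{4 R^{2}}{3}$)
$B{\left(H \right)} - \frac{1}{13920 - 36167} = \frac{4 \left(-161\right)^{2}}{3} - \frac{1}{13920 - 36167} = \frac{4}{3} \cdot 25921 - \frac{1}{13920 - 36167} = \frac{103684}{3} - \frac{1}{13920 - 36167} = \frac{103684}{3} - \frac{1}{-22247} = \frac{103684}{3} - - \frac{1}{22247} = \frac{103684}{3} + \frac{1}{22247} = \frac{2306657951}{66741}$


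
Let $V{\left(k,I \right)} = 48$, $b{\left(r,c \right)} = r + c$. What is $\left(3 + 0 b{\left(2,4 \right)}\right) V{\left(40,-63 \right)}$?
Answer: $144$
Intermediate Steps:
$b{\left(r,c \right)} = c + r$
$\left(3 + 0 b{\left(2,4 \right)}\right) V{\left(40,-63 \right)} = \left(3 + 0 \left(4 + 2\right)\right) 48 = \left(3 + 0 \cdot 6\right) 48 = \left(3 + 0\right) 48 = 3 \cdot 48 = 144$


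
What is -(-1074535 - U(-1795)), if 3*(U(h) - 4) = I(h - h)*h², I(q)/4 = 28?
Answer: 364090417/3 ≈ 1.2136e+8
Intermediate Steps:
I(q) = 112 (I(q) = 4*28 = 112)
U(h) = 4 + 112*h²/3 (U(h) = 4 + (112*h²)/3 = 4 + 112*h²/3)
-(-1074535 - U(-1795)) = -(-1074535 - (4 + (112/3)*(-1795)²)) = -(-1074535 - (4 + (112/3)*3222025)) = -(-1074535 - (4 + 360866800/3)) = -(-1074535 - 1*360866812/3) = -(-1074535 - 360866812/3) = -1*(-364090417/3) = 364090417/3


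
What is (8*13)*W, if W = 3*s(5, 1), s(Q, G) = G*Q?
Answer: 1560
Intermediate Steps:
W = 15 (W = 3*(1*5) = 3*5 = 15)
(8*13)*W = (8*13)*15 = 104*15 = 1560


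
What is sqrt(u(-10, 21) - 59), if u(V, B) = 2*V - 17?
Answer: 4*I*sqrt(6) ≈ 9.798*I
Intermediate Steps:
u(V, B) = -17 + 2*V
sqrt(u(-10, 21) - 59) = sqrt((-17 + 2*(-10)) - 59) = sqrt((-17 - 20) - 59) = sqrt(-37 - 59) = sqrt(-96) = 4*I*sqrt(6)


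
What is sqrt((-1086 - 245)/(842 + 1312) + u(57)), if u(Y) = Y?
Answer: sqrt(261596838)/2154 ≈ 7.5088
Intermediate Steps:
sqrt((-1086 - 245)/(842 + 1312) + u(57)) = sqrt((-1086 - 245)/(842 + 1312) + 57) = sqrt(-1331/2154 + 57) = sqrt(121447/2154) = sqrt(261596838)/2154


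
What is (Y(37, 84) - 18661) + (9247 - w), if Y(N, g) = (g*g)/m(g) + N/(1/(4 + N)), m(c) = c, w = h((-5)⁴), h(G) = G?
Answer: -8438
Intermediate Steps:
w = 625 (w = (-5)⁴ = 625)
Y(N, g) = g + N*(4 + N) (Y(N, g) = (g*g)/g + N/(1/(4 + N)) = g²/g + N*(4 + N) = g + N*(4 + N))
(Y(37, 84) - 18661) + (9247 - w) = ((84 + 37² + 4*37) - 18661) + (9247 - 1*625) = ((84 + 1369 + 148) - 18661) + (9247 - 625) = (1601 - 18661) + 8622 = -17060 + 8622 = -8438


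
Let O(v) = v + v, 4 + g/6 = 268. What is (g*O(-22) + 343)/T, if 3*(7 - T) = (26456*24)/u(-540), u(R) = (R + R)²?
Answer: -1263958425/124268 ≈ -10171.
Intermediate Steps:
g = 1584 (g = -24 + 6*268 = -24 + 1608 = 1584)
O(v) = 2*v
u(R) = 4*R² (u(R) = (2*R)² = 4*R²)
T = 124268/18225 (T = 7 - 26456*24/(3*(4*(-540)²)) = 7 - 211648/(4*291600) = 7 - 211648/1166400 = 7 - ⅓*3307/6075 = 7 - 3307/18225 = 124268/18225 ≈ 6.8185)
(g*O(-22) + 343)/T = (1584*(2*(-22)) + 343)/(124268/18225) = (1584*(-44) + 343)*(18225/124268) = (-69696 + 343)*(18225/124268) = -69353*18225/124268 = -1263958425/124268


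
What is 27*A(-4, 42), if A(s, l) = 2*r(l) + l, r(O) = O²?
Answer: 96390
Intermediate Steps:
A(s, l) = l + 2*l² (A(s, l) = 2*l² + l = l + 2*l²)
27*A(-4, 42) = 27*(42*(1 + 2*42)) = 27*(42*(1 + 84)) = 27*(42*85) = 27*3570 = 96390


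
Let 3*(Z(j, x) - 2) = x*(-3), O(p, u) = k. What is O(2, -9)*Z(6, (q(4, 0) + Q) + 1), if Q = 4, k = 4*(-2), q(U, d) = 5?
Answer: 64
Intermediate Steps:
k = -8
O(p, u) = -8
Z(j, x) = 2 - x (Z(j, x) = 2 + (x*(-3))/3 = 2 + (-3*x)/3 = 2 - x)
O(2, -9)*Z(6, (q(4, 0) + Q) + 1) = -8*(2 - ((5 + 4) + 1)) = -8*(2 - (9 + 1)) = -8*(2 - 1*10) = -8*(2 - 10) = -8*(-8) = 64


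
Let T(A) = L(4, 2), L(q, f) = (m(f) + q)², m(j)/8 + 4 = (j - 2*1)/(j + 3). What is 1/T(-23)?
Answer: 1/784 ≈ 0.0012755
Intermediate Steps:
m(j) = -32 + 8*(-2 + j)/(3 + j) (m(j) = -32 + 8*((j - 2*1)/(j + 3)) = -32 + 8*((j - 2)/(3 + j)) = -32 + 8*((-2 + j)/(3 + j)) = -32 + 8*(-2 + j)/(3 + j))
L(q, f) = (q + 8*(-14 - 3*f)/(3 + f))² (L(q, f) = (8*(-14 - 3*f)/(3 + f) + q)² = (q + 8*(-14 - 3*f)/(3 + f))²)
T(A) = 784 (T(A) = (-112 - 24*2 + 4*(3 + 2))²/(3 + 2)² = (-112 - 48 + 4*5)²/5² = (-112 - 48 + 20)²/25 = (1/25)*(-140)² = (1/25)*19600 = 784)
1/T(-23) = 1/784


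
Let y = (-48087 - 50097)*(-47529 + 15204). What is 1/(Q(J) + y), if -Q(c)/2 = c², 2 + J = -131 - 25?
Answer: 1/3173747872 ≈ 3.1508e-10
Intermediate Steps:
y = 3173797800 (y = -98184*(-32325) = 3173797800)
J = -158 (J = -2 + (-131 - 25) = -2 - 156 = -158)
Q(c) = -2*c²
1/(Q(J) + y) = 1/(-2*(-158)² + 3173797800) = 1/(-2*24964 + 3173797800) = 1/(-49928 + 3173797800) = 1/3173747872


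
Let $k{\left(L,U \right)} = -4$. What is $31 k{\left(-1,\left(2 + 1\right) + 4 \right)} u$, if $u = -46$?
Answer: $5704$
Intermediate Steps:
$31 k{\left(-1,\left(2 + 1\right) + 4 \right)} u = 31 \left(-4\right) \left(-46\right) = \left(-124\right) \left(-46\right) = 5704$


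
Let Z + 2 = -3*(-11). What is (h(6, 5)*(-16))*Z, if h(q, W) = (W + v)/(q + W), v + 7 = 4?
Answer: -992/11 ≈ -90.182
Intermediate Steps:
v = -3 (v = -7 + 4 = -3)
h(q, W) = (-3 + W)/(W + q) (h(q, W) = (W - 3)/(q + W) = (-3 + W)/(W + q))
Z = 31 (Z = -2 - 3*(-11) = -2 - 1*(-33) = -2 + 33 = 31)
(h(6, 5)*(-16))*Z = (((-3 + 5)/(5 + 6))*(-16))*31 = ((2/11)*(-16))*31 = -32/11*31 = -992/11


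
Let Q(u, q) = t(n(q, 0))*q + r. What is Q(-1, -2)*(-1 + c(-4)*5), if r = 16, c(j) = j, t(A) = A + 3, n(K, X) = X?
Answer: -210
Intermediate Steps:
t(A) = 3 + A
Q(u, q) = 16 + 3*q (Q(u, q) = (3 + 0)*q + 16 = 3*q + 16 = 16 + 3*q)
Q(-1, -2)*(-1 + c(-4)*5) = (16 + 3*(-2))*(-1 - 4*5) = (16 - 6)*(-1 - 20) = 10*(-21) = -210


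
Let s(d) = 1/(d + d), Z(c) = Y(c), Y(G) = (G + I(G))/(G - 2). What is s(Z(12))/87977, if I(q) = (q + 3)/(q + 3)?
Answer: 5/1143701 ≈ 4.3718e-6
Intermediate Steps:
I(q) = 1 (I(q) = (3 + q)/(3 + q) = 1)
Y(G) = (1 + G)/(-2 + G) (Y(G) = (G + 1)/(G - 2) = (1 + G)/(-2 + G))
Z(c) = (1 + c)/(-2 + c)
s(d) = 1/(2*d)
s(Z(12))/87977 = (1/(2*(((1 + 12)/(-2 + 12)))))/87977 = (1/(2*((13/10))))*(1/87977) = (1/(2*(((⅒)*13))))*(1/87977) = (1/(2*(13/10)))*(1/87977) = ((½)*(10/13))*(1/87977) = (5/13)*(1/87977) = 5/1143701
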